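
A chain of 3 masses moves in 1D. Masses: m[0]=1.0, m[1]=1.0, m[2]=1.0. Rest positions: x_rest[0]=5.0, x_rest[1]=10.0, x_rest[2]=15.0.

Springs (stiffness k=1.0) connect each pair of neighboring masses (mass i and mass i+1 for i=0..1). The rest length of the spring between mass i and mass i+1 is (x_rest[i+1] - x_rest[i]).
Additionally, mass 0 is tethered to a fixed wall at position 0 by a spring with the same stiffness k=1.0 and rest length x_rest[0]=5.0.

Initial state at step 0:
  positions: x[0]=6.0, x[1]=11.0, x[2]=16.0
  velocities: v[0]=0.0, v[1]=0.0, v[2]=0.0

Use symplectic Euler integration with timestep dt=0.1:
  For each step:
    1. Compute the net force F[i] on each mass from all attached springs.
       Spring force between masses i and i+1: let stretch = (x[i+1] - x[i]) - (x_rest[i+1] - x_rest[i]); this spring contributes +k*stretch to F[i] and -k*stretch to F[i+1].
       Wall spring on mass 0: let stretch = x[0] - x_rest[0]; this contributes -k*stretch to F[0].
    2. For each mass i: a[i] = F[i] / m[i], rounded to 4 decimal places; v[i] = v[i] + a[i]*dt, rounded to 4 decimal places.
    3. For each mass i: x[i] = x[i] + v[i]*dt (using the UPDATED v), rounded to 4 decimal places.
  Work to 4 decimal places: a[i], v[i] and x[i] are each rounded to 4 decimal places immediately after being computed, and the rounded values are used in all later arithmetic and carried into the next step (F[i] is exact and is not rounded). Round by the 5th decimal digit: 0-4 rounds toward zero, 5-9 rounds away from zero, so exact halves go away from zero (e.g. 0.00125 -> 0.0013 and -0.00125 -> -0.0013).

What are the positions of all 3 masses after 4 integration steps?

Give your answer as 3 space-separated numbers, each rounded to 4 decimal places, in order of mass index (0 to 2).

Step 0: x=[6.0000 11.0000 16.0000] v=[0.0000 0.0000 0.0000]
Step 1: x=[5.9900 11.0000 16.0000] v=[-0.1000 0.0000 0.0000]
Step 2: x=[5.9702 10.9999 16.0000] v=[-0.1980 -0.0010 0.0000]
Step 3: x=[5.9410 10.9995 16.0000] v=[-0.2921 -0.0040 0.0000]
Step 4: x=[5.9030 10.9985 16.0000] v=[-0.3804 -0.0098 -0.0001]

Answer: 5.9030 10.9985 16.0000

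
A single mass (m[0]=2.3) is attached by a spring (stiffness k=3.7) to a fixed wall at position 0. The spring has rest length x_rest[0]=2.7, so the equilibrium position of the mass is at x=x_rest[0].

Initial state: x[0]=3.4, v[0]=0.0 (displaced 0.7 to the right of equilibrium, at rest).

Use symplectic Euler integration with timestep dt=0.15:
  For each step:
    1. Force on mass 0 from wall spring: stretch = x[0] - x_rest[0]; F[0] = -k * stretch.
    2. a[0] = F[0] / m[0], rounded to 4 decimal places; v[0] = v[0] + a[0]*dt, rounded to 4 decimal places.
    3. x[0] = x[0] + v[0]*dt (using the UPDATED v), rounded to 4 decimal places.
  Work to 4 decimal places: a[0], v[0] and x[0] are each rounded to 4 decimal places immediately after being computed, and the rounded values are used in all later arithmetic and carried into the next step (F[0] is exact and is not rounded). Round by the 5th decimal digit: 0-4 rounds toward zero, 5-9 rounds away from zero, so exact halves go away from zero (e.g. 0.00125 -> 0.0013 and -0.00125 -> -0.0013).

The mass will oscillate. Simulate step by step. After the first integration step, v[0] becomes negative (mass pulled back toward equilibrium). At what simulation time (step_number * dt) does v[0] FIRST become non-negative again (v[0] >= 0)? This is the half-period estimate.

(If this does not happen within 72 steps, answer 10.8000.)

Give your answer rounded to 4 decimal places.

Answer: 2.5500

Derivation:
Step 0: x=[3.4000] v=[0.0000]
Step 1: x=[3.3747] v=[-0.1689]
Step 2: x=[3.3249] v=[-0.3317]
Step 3: x=[3.2525] v=[-0.4825]
Step 4: x=[3.1601] v=[-0.6158]
Step 5: x=[3.0511] v=[-0.7268]
Step 6: x=[2.9294] v=[-0.8115]
Step 7: x=[2.7994] v=[-0.8669]
Step 8: x=[2.6658] v=[-0.8909]
Step 9: x=[2.5334] v=[-0.8827]
Step 10: x=[2.4070] v=[-0.8425]
Step 11: x=[2.2912] v=[-0.7718]
Step 12: x=[2.1902] v=[-0.6732]
Step 13: x=[2.1077] v=[-0.5502]
Step 14: x=[2.0466] v=[-0.4073]
Step 15: x=[2.0092] v=[-0.2496]
Step 16: x=[1.9968] v=[-0.0829]
Step 17: x=[2.0098] v=[0.0868]
First v>=0 after going negative at step 17, time=2.5500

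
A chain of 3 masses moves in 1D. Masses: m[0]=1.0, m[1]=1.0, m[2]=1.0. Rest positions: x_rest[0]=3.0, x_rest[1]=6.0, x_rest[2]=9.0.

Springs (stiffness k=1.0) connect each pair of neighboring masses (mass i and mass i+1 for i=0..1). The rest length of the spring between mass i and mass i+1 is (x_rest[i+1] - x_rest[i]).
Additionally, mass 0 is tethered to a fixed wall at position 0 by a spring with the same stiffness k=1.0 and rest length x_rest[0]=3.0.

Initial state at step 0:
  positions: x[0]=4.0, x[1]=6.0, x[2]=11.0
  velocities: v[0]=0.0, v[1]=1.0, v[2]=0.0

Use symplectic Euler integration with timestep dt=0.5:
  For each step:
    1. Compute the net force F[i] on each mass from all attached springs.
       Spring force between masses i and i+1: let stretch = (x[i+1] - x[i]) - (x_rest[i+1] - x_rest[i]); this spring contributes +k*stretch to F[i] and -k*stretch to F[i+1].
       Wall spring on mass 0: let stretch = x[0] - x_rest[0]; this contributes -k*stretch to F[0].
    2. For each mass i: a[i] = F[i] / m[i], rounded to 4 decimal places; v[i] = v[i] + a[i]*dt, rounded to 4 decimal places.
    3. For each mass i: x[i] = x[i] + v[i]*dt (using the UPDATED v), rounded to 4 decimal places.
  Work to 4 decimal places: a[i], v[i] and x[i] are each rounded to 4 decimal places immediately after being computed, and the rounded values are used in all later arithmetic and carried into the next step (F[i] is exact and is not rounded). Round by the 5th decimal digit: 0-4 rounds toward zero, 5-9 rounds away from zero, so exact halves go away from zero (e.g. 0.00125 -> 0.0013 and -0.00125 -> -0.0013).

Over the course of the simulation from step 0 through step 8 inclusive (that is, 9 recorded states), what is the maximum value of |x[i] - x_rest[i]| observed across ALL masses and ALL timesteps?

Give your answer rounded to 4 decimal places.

Step 0: x=[4.0000 6.0000 11.0000] v=[0.0000 1.0000 0.0000]
Step 1: x=[3.5000 7.2500 10.5000] v=[-1.0000 2.5000 -1.0000]
Step 2: x=[3.0625 8.3750 9.9375] v=[-0.8750 2.2500 -1.1250]
Step 3: x=[3.1875 8.5625 9.7344] v=[0.2500 0.3750 -0.4063]
Step 4: x=[3.8594 7.6992 9.9883] v=[1.3438 -1.7266 0.5078]
Step 5: x=[4.5264 6.4482 10.4200] v=[1.3340 -2.5020 0.8633]
Step 6: x=[4.5423 5.7097 10.6087] v=[0.0317 -1.4770 0.3774]
Step 7: x=[3.7144 5.9041 10.3227] v=[-1.6558 0.3888 -0.5721]
Step 8: x=[2.5053 6.6558 9.6820] v=[-2.4182 1.5033 -1.2814]
Max displacement = 2.5625

Answer: 2.5625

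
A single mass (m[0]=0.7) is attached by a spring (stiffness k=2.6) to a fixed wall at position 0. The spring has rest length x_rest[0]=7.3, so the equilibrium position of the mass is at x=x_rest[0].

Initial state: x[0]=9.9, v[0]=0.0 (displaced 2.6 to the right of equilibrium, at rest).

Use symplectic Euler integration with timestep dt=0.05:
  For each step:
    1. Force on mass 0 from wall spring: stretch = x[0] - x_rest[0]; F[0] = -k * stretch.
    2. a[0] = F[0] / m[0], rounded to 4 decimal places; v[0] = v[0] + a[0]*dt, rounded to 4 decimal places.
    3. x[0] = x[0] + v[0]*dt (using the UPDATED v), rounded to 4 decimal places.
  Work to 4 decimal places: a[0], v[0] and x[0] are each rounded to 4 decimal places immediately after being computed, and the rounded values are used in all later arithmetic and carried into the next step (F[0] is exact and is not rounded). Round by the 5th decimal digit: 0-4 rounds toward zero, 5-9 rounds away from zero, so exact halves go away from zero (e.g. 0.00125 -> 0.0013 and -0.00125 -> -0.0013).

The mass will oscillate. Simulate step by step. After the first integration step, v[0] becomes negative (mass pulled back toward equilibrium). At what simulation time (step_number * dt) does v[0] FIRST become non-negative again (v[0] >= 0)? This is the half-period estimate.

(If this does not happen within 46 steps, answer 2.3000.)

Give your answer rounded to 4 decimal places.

Answer: 1.6500

Derivation:
Step 0: x=[9.9000] v=[0.0000]
Step 1: x=[9.8759] v=[-0.4829]
Step 2: x=[9.8278] v=[-0.9613]
Step 3: x=[9.7563] v=[-1.4308]
Step 4: x=[9.6620] v=[-1.8870]
Step 5: x=[9.5457] v=[-2.3257]
Step 6: x=[9.4086] v=[-2.7428]
Step 7: x=[9.2519] v=[-3.1344]
Step 8: x=[9.0771] v=[-3.4969]
Step 9: x=[8.8858] v=[-3.8269]
Step 10: x=[8.6797] v=[-4.1214]
Step 11: x=[8.4608] v=[-4.3776]
Step 12: x=[8.2311] v=[-4.5932]
Step 13: x=[7.9928] v=[-4.7661]
Step 14: x=[7.7481] v=[-4.8948]
Step 15: x=[7.4992] v=[-4.9780]
Step 16: x=[7.2485] v=[-5.0150]
Step 17: x=[6.9982] v=[-5.0054]
Step 18: x=[6.7507] v=[-4.9494]
Step 19: x=[6.5083] v=[-4.8474]
Step 20: x=[6.2733] v=[-4.7004]
Step 21: x=[6.0478] v=[-4.5097]
Step 22: x=[5.8339] v=[-4.2772]
Step 23: x=[5.6337] v=[-4.0049]
Step 24: x=[5.4489] v=[-3.6954]
Step 25: x=[5.2813] v=[-3.3516]
Step 26: x=[5.1325] v=[-2.9767]
Step 27: x=[5.0038] v=[-2.5742]
Step 28: x=[4.8964] v=[-2.1478]
Step 29: x=[4.8113] v=[-1.7014]
Step 30: x=[4.7493] v=[-1.2392]
Step 31: x=[4.7110] v=[-0.7655]
Step 32: x=[4.6968] v=[-0.2847]
Step 33: x=[4.7067] v=[0.1988]
First v>=0 after going negative at step 33, time=1.6500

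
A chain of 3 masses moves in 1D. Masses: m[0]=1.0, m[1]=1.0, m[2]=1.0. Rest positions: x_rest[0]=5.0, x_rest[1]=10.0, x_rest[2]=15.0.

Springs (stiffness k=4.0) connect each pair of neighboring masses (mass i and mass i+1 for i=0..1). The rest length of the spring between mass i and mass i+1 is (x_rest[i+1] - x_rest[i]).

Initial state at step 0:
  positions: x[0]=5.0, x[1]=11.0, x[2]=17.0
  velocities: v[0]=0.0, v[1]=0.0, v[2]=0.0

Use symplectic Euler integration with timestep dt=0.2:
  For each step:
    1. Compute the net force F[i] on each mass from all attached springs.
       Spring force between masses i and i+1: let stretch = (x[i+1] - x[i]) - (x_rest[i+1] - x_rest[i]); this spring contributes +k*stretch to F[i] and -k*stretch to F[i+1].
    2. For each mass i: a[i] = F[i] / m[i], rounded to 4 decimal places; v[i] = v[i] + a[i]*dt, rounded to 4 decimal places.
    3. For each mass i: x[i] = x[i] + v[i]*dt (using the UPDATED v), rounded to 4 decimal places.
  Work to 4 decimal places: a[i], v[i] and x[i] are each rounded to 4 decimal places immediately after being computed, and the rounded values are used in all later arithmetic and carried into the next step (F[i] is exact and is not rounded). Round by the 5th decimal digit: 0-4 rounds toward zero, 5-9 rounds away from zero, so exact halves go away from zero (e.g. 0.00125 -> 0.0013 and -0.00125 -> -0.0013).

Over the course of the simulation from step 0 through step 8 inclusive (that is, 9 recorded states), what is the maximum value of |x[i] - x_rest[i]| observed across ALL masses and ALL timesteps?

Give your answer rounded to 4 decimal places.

Answer: 2.0131

Derivation:
Step 0: x=[5.0000 11.0000 17.0000] v=[0.0000 0.0000 0.0000]
Step 1: x=[5.1600 11.0000 16.8400] v=[0.8000 0.0000 -0.8000]
Step 2: x=[5.4544 11.0000 16.5456] v=[1.4720 0.0000 -1.4720]
Step 3: x=[5.8361 11.0000 16.1639] v=[1.9085 0.0000 -1.9085]
Step 4: x=[6.2440 11.0000 15.7560] v=[2.0396 0.0000 -2.0396]
Step 5: x=[6.6129 11.0000 15.3871] v=[1.8444 0.0000 -1.8444]
Step 6: x=[6.8837 11.0000 15.1163] v=[1.3541 0.0000 -1.3541]
Step 7: x=[7.0131 11.0000 14.9869] v=[0.6471 0.0000 -0.6471]
Step 8: x=[6.9804 11.0000 15.0196] v=[-0.1634 0.0000 0.1634]
Max displacement = 2.0131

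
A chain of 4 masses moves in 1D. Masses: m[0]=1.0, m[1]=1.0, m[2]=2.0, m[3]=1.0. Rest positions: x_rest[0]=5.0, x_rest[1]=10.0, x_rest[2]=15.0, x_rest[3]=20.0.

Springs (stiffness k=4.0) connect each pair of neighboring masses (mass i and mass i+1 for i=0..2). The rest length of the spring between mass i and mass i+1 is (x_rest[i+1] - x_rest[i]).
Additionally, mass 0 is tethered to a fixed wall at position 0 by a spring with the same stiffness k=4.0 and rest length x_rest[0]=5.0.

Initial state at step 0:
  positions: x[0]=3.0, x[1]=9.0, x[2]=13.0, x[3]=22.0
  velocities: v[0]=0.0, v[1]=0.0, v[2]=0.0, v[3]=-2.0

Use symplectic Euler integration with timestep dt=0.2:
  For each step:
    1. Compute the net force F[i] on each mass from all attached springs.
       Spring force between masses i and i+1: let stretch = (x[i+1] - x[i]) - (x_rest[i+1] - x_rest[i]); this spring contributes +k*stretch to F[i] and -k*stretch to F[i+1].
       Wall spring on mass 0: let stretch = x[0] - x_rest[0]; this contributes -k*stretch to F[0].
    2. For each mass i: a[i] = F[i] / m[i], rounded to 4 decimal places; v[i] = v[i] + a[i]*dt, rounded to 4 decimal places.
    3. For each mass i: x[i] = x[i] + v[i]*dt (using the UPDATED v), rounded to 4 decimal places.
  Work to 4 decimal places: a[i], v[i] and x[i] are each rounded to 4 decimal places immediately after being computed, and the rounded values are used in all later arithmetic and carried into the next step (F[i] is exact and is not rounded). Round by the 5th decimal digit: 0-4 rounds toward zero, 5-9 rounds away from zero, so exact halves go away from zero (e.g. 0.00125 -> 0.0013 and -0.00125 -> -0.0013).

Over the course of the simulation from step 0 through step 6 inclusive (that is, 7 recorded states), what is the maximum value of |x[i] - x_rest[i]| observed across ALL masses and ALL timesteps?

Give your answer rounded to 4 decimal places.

Step 0: x=[3.0000 9.0000 13.0000 22.0000] v=[0.0000 0.0000 0.0000 -2.0000]
Step 1: x=[3.4800 8.6800 13.4000 20.9600] v=[2.4000 -1.6000 2.0000 -5.2000]
Step 2: x=[4.2352 8.2832 14.0272 19.5104] v=[3.7760 -1.9840 3.1360 -7.2480]
Step 3: x=[4.9604 8.1578 14.6335 17.9835] v=[3.6262 -0.6272 3.0317 -7.6346]
Step 4: x=[5.4036 8.5569 14.9898 16.7206] v=[2.2158 1.9954 1.7814 -6.3146]
Step 5: x=[5.4867 9.4807 14.9699 15.9808] v=[0.4156 4.6191 -0.0994 -3.6992]
Step 6: x=[5.3310 10.6438 14.5918 15.8792] v=[-0.7786 5.8153 -1.8907 -0.5079]
Max displacement = 4.1208

Answer: 4.1208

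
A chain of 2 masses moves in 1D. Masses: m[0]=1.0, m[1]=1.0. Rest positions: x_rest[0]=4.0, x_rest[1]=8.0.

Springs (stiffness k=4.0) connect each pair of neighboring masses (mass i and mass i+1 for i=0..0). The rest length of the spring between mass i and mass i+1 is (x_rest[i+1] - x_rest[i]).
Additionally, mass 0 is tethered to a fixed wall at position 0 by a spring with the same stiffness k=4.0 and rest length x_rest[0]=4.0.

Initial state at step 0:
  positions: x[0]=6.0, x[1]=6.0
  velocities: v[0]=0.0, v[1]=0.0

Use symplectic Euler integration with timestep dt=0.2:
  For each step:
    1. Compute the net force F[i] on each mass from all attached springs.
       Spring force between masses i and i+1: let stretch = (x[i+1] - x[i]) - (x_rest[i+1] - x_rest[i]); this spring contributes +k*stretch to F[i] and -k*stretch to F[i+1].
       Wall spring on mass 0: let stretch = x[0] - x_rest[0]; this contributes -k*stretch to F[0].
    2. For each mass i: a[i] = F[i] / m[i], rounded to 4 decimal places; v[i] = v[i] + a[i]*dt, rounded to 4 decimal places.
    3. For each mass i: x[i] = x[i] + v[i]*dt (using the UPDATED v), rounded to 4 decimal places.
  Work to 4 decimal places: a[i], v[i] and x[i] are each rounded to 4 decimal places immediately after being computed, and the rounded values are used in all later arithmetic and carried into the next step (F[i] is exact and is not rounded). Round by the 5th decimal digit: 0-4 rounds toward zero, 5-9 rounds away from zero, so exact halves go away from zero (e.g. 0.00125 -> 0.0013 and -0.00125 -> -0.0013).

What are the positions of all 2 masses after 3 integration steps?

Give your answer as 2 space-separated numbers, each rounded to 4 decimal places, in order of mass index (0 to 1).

Step 0: x=[6.0000 6.0000] v=[0.0000 0.0000]
Step 1: x=[5.0400 6.6400] v=[-4.8000 3.2000]
Step 2: x=[3.5296 7.6640] v=[-7.5520 5.1200]
Step 3: x=[2.1160 8.6665] v=[-7.0682 5.0125]

Answer: 2.1160 8.6665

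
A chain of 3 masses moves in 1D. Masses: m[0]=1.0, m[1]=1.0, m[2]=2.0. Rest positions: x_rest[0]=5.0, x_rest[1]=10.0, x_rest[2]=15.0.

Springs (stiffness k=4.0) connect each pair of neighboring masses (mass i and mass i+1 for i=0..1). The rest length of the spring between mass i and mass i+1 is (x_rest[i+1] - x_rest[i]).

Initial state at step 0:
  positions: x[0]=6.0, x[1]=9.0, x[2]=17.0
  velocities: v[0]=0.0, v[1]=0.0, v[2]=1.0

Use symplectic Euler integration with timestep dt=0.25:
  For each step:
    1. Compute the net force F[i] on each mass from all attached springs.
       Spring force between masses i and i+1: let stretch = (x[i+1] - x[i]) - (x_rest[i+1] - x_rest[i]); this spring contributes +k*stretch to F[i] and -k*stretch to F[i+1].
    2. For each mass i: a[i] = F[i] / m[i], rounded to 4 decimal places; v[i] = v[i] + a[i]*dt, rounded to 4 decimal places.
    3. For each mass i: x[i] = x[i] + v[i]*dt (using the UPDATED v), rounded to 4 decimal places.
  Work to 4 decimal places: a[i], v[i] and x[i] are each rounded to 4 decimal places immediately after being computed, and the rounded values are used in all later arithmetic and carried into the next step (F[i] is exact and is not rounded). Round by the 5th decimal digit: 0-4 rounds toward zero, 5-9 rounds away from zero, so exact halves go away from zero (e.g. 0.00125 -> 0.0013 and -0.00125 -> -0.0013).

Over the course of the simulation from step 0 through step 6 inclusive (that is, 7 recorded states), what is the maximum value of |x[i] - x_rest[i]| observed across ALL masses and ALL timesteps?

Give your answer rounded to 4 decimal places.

Step 0: x=[6.0000 9.0000 17.0000] v=[0.0000 0.0000 1.0000]
Step 1: x=[5.5000 10.2500 16.8750] v=[-2.0000 5.0000 -0.5000]
Step 2: x=[4.9375 11.9688 16.5469] v=[-2.2500 6.8750 -1.3125]
Step 3: x=[4.8828 13.0743 16.2715] v=[-0.2187 4.4218 -1.1016]
Step 4: x=[5.6260 12.9312 16.2215] v=[2.9728 -0.5725 -0.2002]
Step 5: x=[6.9455 11.7844 16.3852] v=[5.2780 -4.5874 0.6547]
Step 6: x=[8.2247 10.5780 16.5988] v=[5.1169 -4.8255 0.8543]
Max displacement = 3.2247

Answer: 3.2247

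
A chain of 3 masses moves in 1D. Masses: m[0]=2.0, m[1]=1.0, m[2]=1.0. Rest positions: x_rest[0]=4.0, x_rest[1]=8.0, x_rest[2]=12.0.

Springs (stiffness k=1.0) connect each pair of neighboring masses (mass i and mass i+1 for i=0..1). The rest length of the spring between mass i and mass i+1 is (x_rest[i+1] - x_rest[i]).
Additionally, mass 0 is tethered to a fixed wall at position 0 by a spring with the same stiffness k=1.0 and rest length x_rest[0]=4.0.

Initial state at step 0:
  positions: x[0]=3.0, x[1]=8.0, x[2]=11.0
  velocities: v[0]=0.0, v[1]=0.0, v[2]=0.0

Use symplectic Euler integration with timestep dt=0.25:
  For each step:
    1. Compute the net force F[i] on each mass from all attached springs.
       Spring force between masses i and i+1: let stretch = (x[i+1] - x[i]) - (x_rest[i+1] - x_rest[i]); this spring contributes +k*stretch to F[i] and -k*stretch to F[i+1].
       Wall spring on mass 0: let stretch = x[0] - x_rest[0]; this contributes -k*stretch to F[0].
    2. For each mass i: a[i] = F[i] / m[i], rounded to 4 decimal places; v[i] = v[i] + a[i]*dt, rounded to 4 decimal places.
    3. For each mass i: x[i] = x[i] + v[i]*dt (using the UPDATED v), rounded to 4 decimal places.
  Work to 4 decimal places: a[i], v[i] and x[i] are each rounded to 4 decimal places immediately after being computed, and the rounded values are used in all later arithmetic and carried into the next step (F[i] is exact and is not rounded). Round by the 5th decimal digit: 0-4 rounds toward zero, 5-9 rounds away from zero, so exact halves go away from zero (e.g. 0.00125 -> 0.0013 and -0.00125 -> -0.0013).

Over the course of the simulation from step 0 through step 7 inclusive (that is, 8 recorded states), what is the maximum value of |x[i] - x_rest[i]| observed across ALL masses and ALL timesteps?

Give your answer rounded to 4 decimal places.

Answer: 1.3059

Derivation:
Step 0: x=[3.0000 8.0000 11.0000] v=[0.0000 0.0000 0.0000]
Step 1: x=[3.0625 7.8750 11.0625] v=[0.2500 -0.5000 0.2500]
Step 2: x=[3.1797 7.6484 11.1758] v=[0.4688 -0.9063 0.4531]
Step 3: x=[3.3372 7.3630 11.3186] v=[0.6299 -1.1416 0.5713]
Step 4: x=[3.5162 7.0732 11.4642] v=[0.7160 -1.1592 0.5824]
Step 5: x=[3.6965 6.8355 11.5854] v=[0.7211 -0.9507 0.4847]
Step 6: x=[3.8594 6.6985 11.6597] v=[0.6514 -0.5480 0.2972]
Step 7: x=[3.9904 6.6941 11.6739] v=[0.5239 -0.0175 0.0569]
Max displacement = 1.3059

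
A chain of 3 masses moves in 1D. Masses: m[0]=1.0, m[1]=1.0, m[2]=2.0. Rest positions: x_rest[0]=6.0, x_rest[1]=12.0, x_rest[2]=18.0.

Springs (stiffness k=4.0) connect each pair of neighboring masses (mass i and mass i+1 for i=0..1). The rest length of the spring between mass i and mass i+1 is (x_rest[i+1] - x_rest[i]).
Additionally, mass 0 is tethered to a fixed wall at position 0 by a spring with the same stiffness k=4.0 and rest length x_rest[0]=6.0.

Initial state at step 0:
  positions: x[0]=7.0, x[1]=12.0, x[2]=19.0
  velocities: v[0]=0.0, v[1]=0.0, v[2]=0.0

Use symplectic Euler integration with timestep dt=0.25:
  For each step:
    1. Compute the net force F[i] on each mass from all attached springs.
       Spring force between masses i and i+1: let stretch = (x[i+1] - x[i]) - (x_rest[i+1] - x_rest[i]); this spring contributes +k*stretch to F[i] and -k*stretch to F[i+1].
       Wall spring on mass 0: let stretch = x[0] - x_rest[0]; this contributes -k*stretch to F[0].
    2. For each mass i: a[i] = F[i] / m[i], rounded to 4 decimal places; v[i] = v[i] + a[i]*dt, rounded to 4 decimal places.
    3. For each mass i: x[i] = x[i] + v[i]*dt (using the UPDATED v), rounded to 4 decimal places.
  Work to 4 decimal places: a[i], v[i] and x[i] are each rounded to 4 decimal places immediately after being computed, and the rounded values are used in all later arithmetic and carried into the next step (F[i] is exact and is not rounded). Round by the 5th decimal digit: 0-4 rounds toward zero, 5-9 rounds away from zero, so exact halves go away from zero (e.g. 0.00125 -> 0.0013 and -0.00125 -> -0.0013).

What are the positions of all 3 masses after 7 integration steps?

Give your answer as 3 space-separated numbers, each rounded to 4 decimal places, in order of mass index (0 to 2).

Answer: 6.6548 11.4998 18.3356

Derivation:
Step 0: x=[7.0000 12.0000 19.0000] v=[0.0000 0.0000 0.0000]
Step 1: x=[6.5000 12.5000 18.8750] v=[-2.0000 2.0000 -0.5000]
Step 2: x=[5.8750 13.0938 18.7031] v=[-2.5000 2.3750 -0.6875]
Step 3: x=[5.5860 13.2852 18.5801] v=[-1.1562 0.7655 -0.4922]
Step 4: x=[5.8253 12.8755 18.5452] v=[0.9570 -1.6388 -0.1397]
Step 5: x=[6.3708 12.1207 18.5516] v=[2.1819 -3.0193 0.0255]
Step 6: x=[6.7611 11.5361 18.5041] v=[1.5610 -2.3383 -0.1900]
Step 7: x=[6.6548 11.4998 18.3356] v=[-0.4251 -0.1453 -0.6740]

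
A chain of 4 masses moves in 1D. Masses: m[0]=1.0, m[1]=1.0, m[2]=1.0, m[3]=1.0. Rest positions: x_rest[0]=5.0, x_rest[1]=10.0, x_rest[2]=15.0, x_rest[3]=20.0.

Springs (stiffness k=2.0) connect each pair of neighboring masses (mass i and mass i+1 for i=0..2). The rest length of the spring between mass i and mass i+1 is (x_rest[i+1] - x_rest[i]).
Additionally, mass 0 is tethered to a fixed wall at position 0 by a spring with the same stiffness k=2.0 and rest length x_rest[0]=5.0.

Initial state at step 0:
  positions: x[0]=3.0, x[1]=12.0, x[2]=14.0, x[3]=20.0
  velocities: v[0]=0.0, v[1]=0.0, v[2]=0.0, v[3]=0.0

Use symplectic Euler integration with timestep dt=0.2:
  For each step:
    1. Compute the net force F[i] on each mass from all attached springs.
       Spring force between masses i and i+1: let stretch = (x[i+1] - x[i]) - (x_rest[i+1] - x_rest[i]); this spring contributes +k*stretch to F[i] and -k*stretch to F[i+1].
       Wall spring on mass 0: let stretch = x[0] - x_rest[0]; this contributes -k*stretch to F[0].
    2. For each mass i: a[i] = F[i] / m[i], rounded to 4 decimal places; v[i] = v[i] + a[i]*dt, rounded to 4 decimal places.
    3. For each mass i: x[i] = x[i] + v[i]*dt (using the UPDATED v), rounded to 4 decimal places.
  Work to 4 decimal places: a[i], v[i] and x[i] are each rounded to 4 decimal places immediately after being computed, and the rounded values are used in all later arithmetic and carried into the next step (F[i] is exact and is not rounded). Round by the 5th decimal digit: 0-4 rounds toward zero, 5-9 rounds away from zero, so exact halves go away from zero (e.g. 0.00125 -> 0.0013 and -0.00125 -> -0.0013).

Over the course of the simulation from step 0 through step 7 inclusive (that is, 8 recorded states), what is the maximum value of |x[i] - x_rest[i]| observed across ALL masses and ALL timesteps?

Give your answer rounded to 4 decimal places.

Answer: 2.1106

Derivation:
Step 0: x=[3.0000 12.0000 14.0000 20.0000] v=[0.0000 0.0000 0.0000 0.0000]
Step 1: x=[3.4800 11.4400 14.3200 19.9200] v=[2.4000 -2.8000 1.6000 -0.4000]
Step 2: x=[4.3184 10.4736 14.8576 19.7920] v=[4.1920 -4.8320 2.6880 -0.6400]
Step 3: x=[5.3037 9.3655 15.4392 19.6692] v=[4.9267 -5.5405 2.9082 -0.6138]
Step 4: x=[6.1897 8.4184 15.8733 19.6080] v=[4.4299 -4.7357 2.1707 -0.3058]
Step 5: x=[6.7588 7.8894 16.0098 19.6481] v=[2.8455 -2.6452 0.6826 0.2003]
Step 6: x=[6.8776 7.9195 15.7878 19.7971] v=[0.5942 0.1507 -1.1102 0.7450]
Step 7: x=[6.5296 8.4958 15.2570 20.0254] v=[-1.7401 2.8813 -2.6538 1.1413]
Max displacement = 2.1106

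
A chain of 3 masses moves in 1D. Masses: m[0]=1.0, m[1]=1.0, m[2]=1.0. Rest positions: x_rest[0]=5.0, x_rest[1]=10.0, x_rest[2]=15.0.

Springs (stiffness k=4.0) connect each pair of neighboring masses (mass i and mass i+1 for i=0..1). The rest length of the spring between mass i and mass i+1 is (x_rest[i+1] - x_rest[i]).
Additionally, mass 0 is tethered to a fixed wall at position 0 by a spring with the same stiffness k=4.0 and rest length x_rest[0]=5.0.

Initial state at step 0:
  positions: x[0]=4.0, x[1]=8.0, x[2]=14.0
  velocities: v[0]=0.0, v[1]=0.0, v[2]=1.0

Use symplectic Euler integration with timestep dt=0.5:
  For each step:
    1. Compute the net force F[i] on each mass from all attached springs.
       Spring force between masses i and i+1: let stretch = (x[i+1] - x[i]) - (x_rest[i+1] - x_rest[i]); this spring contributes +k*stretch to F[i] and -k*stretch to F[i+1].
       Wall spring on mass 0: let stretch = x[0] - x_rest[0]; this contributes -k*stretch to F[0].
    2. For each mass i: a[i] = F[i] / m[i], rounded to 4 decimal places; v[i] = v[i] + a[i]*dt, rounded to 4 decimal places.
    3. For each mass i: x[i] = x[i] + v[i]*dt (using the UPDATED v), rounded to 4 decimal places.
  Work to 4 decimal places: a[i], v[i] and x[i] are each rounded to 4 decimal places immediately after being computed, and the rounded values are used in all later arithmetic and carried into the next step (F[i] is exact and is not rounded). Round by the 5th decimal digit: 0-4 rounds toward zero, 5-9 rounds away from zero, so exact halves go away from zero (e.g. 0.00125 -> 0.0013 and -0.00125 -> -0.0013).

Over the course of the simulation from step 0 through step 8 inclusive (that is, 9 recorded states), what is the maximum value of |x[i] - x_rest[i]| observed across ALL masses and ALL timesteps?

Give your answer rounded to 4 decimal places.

Step 0: x=[4.0000 8.0000 14.0000] v=[0.0000 0.0000 1.0000]
Step 1: x=[4.0000 10.0000 13.5000] v=[0.0000 4.0000 -1.0000]
Step 2: x=[6.0000 9.5000 14.5000] v=[4.0000 -1.0000 2.0000]
Step 3: x=[5.5000 10.5000 15.5000] v=[-1.0000 2.0000 2.0000]
Step 4: x=[4.5000 11.5000 16.5000] v=[-2.0000 2.0000 2.0000]
Step 5: x=[6.0000 10.5000 17.5000] v=[3.0000 -2.0000 2.0000]
Step 6: x=[6.0000 12.0000 16.5000] v=[0.0000 3.0000 -2.0000]
Step 7: x=[6.0000 12.0000 16.0000] v=[0.0000 0.0000 -1.0000]
Step 8: x=[6.0000 10.0000 16.5000] v=[0.0000 -4.0000 1.0000]
Max displacement = 2.5000

Answer: 2.5000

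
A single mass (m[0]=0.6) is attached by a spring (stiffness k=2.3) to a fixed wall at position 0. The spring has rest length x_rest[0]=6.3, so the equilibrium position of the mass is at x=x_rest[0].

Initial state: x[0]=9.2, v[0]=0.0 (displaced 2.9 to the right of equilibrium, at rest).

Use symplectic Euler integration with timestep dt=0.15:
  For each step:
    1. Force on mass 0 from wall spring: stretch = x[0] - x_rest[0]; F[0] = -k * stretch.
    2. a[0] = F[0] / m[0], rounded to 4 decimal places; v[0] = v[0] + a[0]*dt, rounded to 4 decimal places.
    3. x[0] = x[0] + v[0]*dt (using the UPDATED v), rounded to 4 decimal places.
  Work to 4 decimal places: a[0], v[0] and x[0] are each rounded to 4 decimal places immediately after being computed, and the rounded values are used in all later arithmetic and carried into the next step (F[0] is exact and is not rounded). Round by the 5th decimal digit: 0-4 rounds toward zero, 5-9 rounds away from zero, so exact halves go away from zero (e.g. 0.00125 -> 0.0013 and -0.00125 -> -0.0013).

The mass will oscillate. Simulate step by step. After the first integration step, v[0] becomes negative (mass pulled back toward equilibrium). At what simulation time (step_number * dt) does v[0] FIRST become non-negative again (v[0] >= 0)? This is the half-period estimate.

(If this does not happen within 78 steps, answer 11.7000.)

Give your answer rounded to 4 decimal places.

Answer: 1.6500

Derivation:
Step 0: x=[9.2000] v=[0.0000]
Step 1: x=[8.9499] v=[-1.6675]
Step 2: x=[8.4712] v=[-3.1912]
Step 3: x=[7.8053] v=[-4.4396]
Step 4: x=[7.0095] v=[-5.3051]
Step 5: x=[6.1525] v=[-5.7131]
Step 6: x=[5.3083] v=[-5.6283]
Step 7: x=[4.5496] v=[-5.0581]
Step 8: x=[3.9419] v=[-4.0516]
Step 9: x=[3.5375] v=[-2.6957]
Step 10: x=[3.3714] v=[-1.1073]
Step 11: x=[3.4579] v=[0.5766]
First v>=0 after going negative at step 11, time=1.6500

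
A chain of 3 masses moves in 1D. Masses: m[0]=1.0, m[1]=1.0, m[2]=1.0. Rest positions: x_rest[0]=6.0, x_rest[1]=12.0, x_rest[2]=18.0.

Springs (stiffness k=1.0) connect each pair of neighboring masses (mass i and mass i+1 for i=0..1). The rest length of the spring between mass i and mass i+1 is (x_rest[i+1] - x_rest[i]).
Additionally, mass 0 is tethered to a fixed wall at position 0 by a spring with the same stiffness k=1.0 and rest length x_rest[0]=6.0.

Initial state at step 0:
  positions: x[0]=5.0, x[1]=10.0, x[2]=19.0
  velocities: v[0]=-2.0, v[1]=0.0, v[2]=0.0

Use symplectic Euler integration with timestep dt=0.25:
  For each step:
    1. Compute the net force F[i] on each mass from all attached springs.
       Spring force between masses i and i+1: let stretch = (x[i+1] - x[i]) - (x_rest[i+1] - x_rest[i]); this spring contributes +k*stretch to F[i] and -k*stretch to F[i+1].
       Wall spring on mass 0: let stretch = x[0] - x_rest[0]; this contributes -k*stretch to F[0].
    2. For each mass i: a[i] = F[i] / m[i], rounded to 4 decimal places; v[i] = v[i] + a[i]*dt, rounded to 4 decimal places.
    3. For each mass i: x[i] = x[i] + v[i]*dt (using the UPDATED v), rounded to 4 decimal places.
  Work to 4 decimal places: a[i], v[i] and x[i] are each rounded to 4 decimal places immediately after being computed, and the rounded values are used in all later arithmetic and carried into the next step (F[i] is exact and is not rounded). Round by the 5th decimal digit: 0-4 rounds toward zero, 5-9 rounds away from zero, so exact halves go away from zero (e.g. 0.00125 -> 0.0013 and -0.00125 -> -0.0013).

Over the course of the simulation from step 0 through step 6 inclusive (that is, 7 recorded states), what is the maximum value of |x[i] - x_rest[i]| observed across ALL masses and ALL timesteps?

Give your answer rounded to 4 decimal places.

Step 0: x=[5.0000 10.0000 19.0000] v=[-2.0000 0.0000 0.0000]
Step 1: x=[4.5000 10.2500 18.8125] v=[-2.0000 1.0000 -0.7500]
Step 2: x=[4.0781 10.6758 18.4649] v=[-1.6875 1.7031 -1.3906]
Step 3: x=[3.8137 11.1761 18.0054] v=[-1.0576 2.0010 -1.8379]
Step 4: x=[3.7711 11.6430 17.4941] v=[-0.1704 1.8677 -2.0452]
Step 5: x=[3.9848 11.9836 16.9921] v=[0.8548 1.3625 -2.0080]
Step 6: x=[4.4494 12.1373 16.5521] v=[1.8583 0.6149 -1.7601]
Max displacement = 2.2289

Answer: 2.2289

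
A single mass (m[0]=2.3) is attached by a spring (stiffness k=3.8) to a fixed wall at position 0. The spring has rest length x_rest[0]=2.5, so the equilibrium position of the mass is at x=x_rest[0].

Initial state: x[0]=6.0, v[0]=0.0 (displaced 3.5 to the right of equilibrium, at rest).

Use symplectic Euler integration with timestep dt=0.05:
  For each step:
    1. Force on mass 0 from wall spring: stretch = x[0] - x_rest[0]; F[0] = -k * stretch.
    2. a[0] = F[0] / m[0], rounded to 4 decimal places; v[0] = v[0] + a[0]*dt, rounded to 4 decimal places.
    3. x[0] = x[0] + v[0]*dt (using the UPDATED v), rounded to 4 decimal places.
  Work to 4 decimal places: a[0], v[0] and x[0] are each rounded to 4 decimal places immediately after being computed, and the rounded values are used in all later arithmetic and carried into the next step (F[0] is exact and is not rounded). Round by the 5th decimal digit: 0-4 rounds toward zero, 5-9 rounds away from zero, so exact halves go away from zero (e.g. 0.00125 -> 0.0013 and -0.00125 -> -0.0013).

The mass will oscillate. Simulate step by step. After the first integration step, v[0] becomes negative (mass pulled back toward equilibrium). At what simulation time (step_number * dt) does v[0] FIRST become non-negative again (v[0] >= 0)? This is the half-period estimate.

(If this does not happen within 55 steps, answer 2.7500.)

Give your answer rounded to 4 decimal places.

Answer: 2.4500

Derivation:
Step 0: x=[6.0000] v=[0.0000]
Step 1: x=[5.9855] v=[-0.2891]
Step 2: x=[5.9567] v=[-0.5770]
Step 3: x=[5.9136] v=[-0.8626]
Step 4: x=[5.8564] v=[-1.1446]
Step 5: x=[5.7853] v=[-1.4219]
Step 6: x=[5.7006] v=[-1.6933]
Step 7: x=[5.6027] v=[-1.9577]
Step 8: x=[5.4920] v=[-2.2140]
Step 9: x=[5.3689] v=[-2.4612]
Step 10: x=[5.2340] v=[-2.6982]
Step 11: x=[5.0878] v=[-2.9241]
Step 12: x=[4.9309] v=[-3.1379]
Step 13: x=[4.7640] v=[-3.3387]
Step 14: x=[4.5877] v=[-3.5257]
Step 15: x=[4.4028] v=[-3.6982]
Step 16: x=[4.2100] v=[-3.8554]
Step 17: x=[4.0102] v=[-3.9967]
Step 18: x=[3.8041] v=[-4.1215]
Step 19: x=[3.5926] v=[-4.2292]
Step 20: x=[3.3766] v=[-4.3195]
Step 21: x=[3.1570] v=[-4.3919]
Step 22: x=[2.9347] v=[-4.4462]
Step 23: x=[2.7106] v=[-4.4821]
Step 24: x=[2.4856] v=[-4.4995]
Step 25: x=[2.2607] v=[-4.4983]
Step 26: x=[2.0368] v=[-4.4785]
Step 27: x=[1.8148] v=[-4.4402]
Step 28: x=[1.5956] v=[-4.3836]
Step 29: x=[1.3802] v=[-4.3089]
Step 30: x=[1.1694] v=[-4.2164]
Step 31: x=[0.9641] v=[-4.1065]
Step 32: x=[0.7651] v=[-3.9796]
Step 33: x=[0.5733] v=[-3.8363]
Step 34: x=[0.3894] v=[-3.6771]
Step 35: x=[0.2143] v=[-3.5027]
Step 36: x=[0.0486] v=[-3.3139]
Step 37: x=[-0.1070] v=[-3.1114]
Step 38: x=[-0.2518] v=[-2.8960]
Step 39: x=[-0.3852] v=[-2.6687]
Step 40: x=[-0.5067] v=[-2.4304]
Step 41: x=[-0.6158] v=[-2.1820]
Step 42: x=[-0.7120] v=[-1.9246]
Step 43: x=[-0.7950] v=[-1.6593]
Step 44: x=[-0.8644] v=[-1.3871]
Step 45: x=[-0.9199] v=[-1.1092]
Step 46: x=[-0.9612] v=[-0.8267]
Step 47: x=[-0.9882] v=[-0.5408]
Step 48: x=[-1.0008] v=[-0.2526]
Step 49: x=[-0.9990] v=[0.0366]
First v>=0 after going negative at step 49, time=2.4500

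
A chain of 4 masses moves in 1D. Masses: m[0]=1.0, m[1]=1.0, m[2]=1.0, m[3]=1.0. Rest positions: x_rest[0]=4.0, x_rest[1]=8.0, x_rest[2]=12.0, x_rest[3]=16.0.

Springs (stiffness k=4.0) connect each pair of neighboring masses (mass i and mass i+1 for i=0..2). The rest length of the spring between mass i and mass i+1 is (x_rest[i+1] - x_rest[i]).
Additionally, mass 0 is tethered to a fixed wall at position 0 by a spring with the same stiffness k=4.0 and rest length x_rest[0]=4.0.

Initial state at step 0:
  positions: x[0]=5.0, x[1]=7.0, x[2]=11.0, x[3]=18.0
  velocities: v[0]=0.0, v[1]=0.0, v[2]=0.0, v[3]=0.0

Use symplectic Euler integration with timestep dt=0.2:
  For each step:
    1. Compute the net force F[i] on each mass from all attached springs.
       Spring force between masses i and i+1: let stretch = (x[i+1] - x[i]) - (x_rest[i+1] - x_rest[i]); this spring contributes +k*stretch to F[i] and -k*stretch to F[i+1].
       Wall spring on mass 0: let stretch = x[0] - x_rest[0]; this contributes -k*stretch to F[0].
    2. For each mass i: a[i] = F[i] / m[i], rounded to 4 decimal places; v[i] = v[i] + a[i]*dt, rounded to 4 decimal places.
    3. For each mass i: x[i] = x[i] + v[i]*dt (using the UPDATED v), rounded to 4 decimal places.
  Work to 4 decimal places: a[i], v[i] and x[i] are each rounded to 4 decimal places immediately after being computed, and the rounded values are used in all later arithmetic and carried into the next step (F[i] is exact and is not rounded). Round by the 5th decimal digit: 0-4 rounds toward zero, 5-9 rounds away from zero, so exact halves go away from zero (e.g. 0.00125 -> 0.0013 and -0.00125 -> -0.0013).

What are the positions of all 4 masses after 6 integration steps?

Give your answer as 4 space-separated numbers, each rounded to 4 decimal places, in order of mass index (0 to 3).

Answer: 3.6864 9.0629 13.0677 14.9819

Derivation:
Step 0: x=[5.0000 7.0000 11.0000 18.0000] v=[0.0000 0.0000 0.0000 0.0000]
Step 1: x=[4.5200 7.3200 11.4800 17.5200] v=[-2.4000 1.6000 2.4000 -2.4000]
Step 2: x=[3.7648 7.8576 12.2608 16.7136] v=[-3.7760 2.6880 3.9040 -4.0320]
Step 3: x=[3.0621 8.4449 13.0495 15.8348] v=[-3.5136 2.9363 3.9437 -4.3942]
Step 4: x=[2.7307 8.9076 13.5472 15.1503] v=[-1.6570 2.3137 2.4883 -3.4224]
Step 5: x=[2.9507 9.1244 13.5590 14.8493] v=[1.1000 1.0839 0.0591 -1.5049]
Step 6: x=[3.6864 9.0629 13.0677 14.9819] v=[3.6784 -0.3074 -2.4563 0.6629]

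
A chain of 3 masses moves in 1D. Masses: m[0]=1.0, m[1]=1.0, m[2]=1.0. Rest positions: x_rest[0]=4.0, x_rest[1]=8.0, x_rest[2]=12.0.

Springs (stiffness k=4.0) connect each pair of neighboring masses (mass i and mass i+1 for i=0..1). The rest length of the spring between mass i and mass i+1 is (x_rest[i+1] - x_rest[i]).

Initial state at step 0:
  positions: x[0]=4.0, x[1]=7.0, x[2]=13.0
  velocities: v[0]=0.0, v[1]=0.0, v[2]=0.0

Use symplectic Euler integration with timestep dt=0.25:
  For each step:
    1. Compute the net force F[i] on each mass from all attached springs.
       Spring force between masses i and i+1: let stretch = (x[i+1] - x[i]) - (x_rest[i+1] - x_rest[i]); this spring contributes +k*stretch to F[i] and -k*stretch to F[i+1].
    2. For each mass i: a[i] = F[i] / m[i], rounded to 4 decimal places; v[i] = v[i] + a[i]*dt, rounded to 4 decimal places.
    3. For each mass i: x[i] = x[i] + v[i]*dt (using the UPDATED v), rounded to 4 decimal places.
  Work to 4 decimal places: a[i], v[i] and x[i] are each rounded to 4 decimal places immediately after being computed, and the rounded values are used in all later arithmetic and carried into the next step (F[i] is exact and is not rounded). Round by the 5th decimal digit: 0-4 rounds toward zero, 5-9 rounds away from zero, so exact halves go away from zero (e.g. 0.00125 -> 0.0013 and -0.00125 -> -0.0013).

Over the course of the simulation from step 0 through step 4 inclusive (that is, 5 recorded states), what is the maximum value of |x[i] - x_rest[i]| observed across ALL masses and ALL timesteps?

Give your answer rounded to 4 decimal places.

Answer: 1.1094

Derivation:
Step 0: x=[4.0000 7.0000 13.0000] v=[0.0000 0.0000 0.0000]
Step 1: x=[3.7500 7.7500 12.5000] v=[-1.0000 3.0000 -2.0000]
Step 2: x=[3.5000 8.6875 11.8125] v=[-1.0000 3.7500 -2.7500]
Step 3: x=[3.5469 9.1094 11.3438] v=[0.1875 1.6875 -1.8750]
Step 4: x=[3.9844 8.6993 11.3165] v=[1.7500 -1.6406 -0.1094]
Max displacement = 1.1094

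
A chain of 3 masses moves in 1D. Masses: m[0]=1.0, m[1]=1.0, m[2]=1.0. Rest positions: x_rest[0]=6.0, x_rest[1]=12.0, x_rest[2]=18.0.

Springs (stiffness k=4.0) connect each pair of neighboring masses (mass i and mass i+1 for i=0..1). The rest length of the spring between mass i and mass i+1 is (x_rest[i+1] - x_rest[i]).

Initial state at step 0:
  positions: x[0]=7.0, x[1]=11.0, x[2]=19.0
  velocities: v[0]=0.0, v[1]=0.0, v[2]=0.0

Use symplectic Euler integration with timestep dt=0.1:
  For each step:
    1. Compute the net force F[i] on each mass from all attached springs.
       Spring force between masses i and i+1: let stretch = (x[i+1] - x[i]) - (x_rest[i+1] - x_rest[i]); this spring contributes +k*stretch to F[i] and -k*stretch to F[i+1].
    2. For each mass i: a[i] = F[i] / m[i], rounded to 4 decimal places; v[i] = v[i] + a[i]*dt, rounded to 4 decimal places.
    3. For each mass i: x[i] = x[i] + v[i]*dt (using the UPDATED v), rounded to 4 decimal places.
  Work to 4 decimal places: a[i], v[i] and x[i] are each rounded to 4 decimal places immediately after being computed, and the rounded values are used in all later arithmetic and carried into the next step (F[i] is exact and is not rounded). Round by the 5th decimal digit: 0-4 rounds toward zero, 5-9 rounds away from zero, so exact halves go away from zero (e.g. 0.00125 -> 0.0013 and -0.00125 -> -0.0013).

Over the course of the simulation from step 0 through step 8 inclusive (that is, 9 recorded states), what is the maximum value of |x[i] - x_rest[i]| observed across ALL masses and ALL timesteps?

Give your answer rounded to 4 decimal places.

Answer: 1.6648

Derivation:
Step 0: x=[7.0000 11.0000 19.0000] v=[0.0000 0.0000 0.0000]
Step 1: x=[6.9200 11.1600 18.9200] v=[-0.8000 1.6000 -0.8000]
Step 2: x=[6.7696 11.4608 18.7696] v=[-1.5040 3.0080 -1.5040]
Step 3: x=[6.5669 11.8663 18.5669] v=[-2.0275 4.0550 -2.0275]
Step 4: x=[6.3361 12.3279 18.3361] v=[-2.3077 4.6155 -2.3077]
Step 5: x=[6.1050 12.7901 18.1050] v=[-2.3110 4.6221 -2.3110]
Step 6: x=[5.9013 13.1975 17.9013] v=[-2.0370 4.0740 -2.0370]
Step 7: x=[5.7495 13.5012 17.7495] v=[-1.5185 3.0370 -1.5185]
Step 8: x=[5.6677 13.6648 17.6677] v=[-0.8178 1.6356 -0.8178]
Max displacement = 1.6648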